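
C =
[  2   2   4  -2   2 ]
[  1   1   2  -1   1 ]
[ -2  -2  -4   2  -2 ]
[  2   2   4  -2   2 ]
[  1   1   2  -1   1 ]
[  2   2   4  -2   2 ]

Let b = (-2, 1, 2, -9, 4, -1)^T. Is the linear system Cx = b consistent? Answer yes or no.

no

Row reduce the augmented matrix [C | b].
R2 ← R2 − (1/2)·R1: [0, 0, 0, 0, 0, 2]
R3 ← R3 + R1: [0, 0, 0, 0, 0, 0]
R4 ← R4 − R1: [0, 0, 0, 0, 0, -7]
R5 ← R5 − (1/2)·R1: [0, 0, 0, 0, 0, 5]
R6 ← R6 − R1: [0, 0, 0, 0, 0, 1]
R4 ← R4 + (7/2)·R2: [0, 0, 0, 0, 0, 0]
R5 ← R5 − (5/2)·R2: [0, 0, 0, 0, 0, 0]
R6 ← R6 − (1/2)·R2: [0, 0, 0, 0, 0, 0]
The echelon form has 2 nonzero rows; the last pivot sits in the augmented column, so rank(C) = 1 but rank([C|b]) = 2.
Since the ranks differ, the system is inconsistent.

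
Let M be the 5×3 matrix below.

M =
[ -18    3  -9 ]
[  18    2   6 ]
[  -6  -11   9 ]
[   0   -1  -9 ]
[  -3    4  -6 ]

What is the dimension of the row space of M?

Row reduce to echelon form.
R2 ← R2 + R1: [0, 5, -3]
R3 ← R3 − (1/3)·R1: [0, -12, 12]
R5 ← R5 − (1/6)·R1: [0, 7/2, -9/2]
R3 ← R3 + (12/5)·R2: [0, 0, 24/5]
R4 ← R4 + (1/5)·R2: [0, 0, -48/5]
R5 ← R5 − (7/10)·R2: [0, 0, -12/5]
R4 ← R4 + (2)·R3: [0, 0, 0]
R5 ← R5 + (1/2)·R3: [0, 0, 0]
Echelon form has 3 nonzero rows, so rank(M) = 3.
The row space has dimension equal to the rank: 3.

3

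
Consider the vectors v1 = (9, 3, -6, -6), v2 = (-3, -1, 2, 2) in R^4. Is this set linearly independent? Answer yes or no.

Form the matrix with these vectors as rows and row reduce.
R2 ← R2 + (1/3)·R1: [0, 0, 0, 0]
1 nonzero row, so the 2 vectors span a space of dimension 1.
Since 1 < 2, the vectors are linearly dependent.

no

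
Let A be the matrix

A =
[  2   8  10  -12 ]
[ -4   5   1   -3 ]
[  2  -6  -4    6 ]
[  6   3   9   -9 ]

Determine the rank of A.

2

Row reduce to echelon form.
R2 ← R2 + (2)·R1: [0, 21, 21, -27]
R3 ← R3 − R1: [0, -14, -14, 18]
R4 ← R4 − (3)·R1: [0, -21, -21, 27]
R3 ← R3 + (2/3)·R2: [0, 0, 0, 0]
R4 ← R4 + R2: [0, 0, 0, 0]
Echelon form has 2 nonzero rows, so rank(A) = 2.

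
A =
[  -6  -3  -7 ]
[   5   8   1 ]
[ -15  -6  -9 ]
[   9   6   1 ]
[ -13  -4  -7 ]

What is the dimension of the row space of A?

3

Row reduce to echelon form.
R2 ← R2 + (5/6)·R1: [0, 11/2, -29/6]
R3 ← R3 − (5/2)·R1: [0, 3/2, 17/2]
R4 ← R4 + (3/2)·R1: [0, 3/2, -19/2]
R5 ← R5 − (13/6)·R1: [0, 5/2, 49/6]
R3 ← R3 − (3/11)·R2: [0, 0, 108/11]
R4 ← R4 − (3/11)·R2: [0, 0, -90/11]
R5 ← R5 − (5/11)·R2: [0, 0, 114/11]
R4 ← R4 + (5/6)·R3: [0, 0, 0]
R5 ← R5 − (19/18)·R3: [0, 0, 0]
Echelon form has 3 nonzero rows, so rank(A) = 3.
The row space has dimension equal to the rank: 3.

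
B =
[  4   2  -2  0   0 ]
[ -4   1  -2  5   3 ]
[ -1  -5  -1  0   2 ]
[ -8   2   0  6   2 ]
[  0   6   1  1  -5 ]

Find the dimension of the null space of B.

Row reduce to echelon form.
R2 ← R2 + R1: [0, 3, -4, 5, 3]
R3 ← R3 + (1/4)·R1: [0, -9/2, -3/2, 0, 2]
R4 ← R4 + (2)·R1: [0, 6, -4, 6, 2]
R3 ← R3 + (3/2)·R2: [0, 0, -15/2, 15/2, 13/2]
R4 ← R4 − (2)·R2: [0, 0, 4, -4, -4]
R5 ← R5 − (2)·R2: [0, 0, 9, -9, -11]
R4 ← R4 + (8/15)·R3: [0, 0, 0, 0, -8/15]
R5 ← R5 + (6/5)·R3: [0, 0, 0, 0, -16/5]
R5 ← R5 − (6)·R4: [0, 0, 0, 0, 0]
4 nonzero rows, so rank(B) = 4.
B has 5 columns; by rank–nullity, nullity = 5 − 4 = 1.

1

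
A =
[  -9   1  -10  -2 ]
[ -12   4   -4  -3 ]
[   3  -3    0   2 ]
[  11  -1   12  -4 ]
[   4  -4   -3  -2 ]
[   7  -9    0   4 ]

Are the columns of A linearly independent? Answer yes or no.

yes

Row reduce A to echelon form.
R2 ← R2 − (4/3)·R1: [0, 8/3, 28/3, -1/3]
R3 ← R3 + (1/3)·R1: [0, -8/3, -10/3, 4/3]
R4 ← R4 + (11/9)·R1: [0, 2/9, -2/9, -58/9]
R5 ← R5 + (4/9)·R1: [0, -32/9, -67/9, -26/9]
R6 ← R6 + (7/9)·R1: [0, -74/9, -70/9, 22/9]
R3 ← R3 + R2: [0, 0, 6, 1]
R4 ← R4 − (1/12)·R2: [0, 0, -1, -77/12]
R5 ← R5 + (4/3)·R2: [0, 0, 5, -10/3]
R6 ← R6 + (37/12)·R2: [0, 0, 21, 17/12]
R4 ← R4 + (1/6)·R3: [0, 0, 0, -25/4]
R5 ← R5 − (5/6)·R3: [0, 0, 0, -25/6]
R6 ← R6 − (7/2)·R3: [0, 0, 0, -25/12]
R5 ← R5 − (2/3)·R4: [0, 0, 0, 0]
R6 ← R6 − (1/3)·R4: [0, 0, 0, 0]
4 pivots among 4 columns.
Every column is a pivot column, so the columns are linearly independent.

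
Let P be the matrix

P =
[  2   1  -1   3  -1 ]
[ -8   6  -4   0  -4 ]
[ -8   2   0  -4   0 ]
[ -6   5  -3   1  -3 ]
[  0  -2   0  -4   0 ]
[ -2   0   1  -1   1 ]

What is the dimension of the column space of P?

3

Row reduce to echelon form.
R2 ← R2 + (4)·R1: [0, 10, -8, 12, -8]
R3 ← R3 + (4)·R1: [0, 6, -4, 8, -4]
R4 ← R4 + (3)·R1: [0, 8, -6, 10, -6]
R6 ← R6 + R1: [0, 1, 0, 2, 0]
R3 ← R3 − (3/5)·R2: [0, 0, 4/5, 4/5, 4/5]
R4 ← R4 − (4/5)·R2: [0, 0, 2/5, 2/5, 2/5]
R5 ← R5 + (1/5)·R2: [0, 0, -8/5, -8/5, -8/5]
R6 ← R6 − (1/10)·R2: [0, 0, 4/5, 4/5, 4/5]
R4 ← R4 − (1/2)·R3: [0, 0, 0, 0, 0]
R5 ← R5 + (2)·R3: [0, 0, 0, 0, 0]
R6 ← R6 − R3: [0, 0, 0, 0, 0]
Echelon form has 3 nonzero rows, so rank(P) = 3.
The column space has dimension equal to the rank: 3.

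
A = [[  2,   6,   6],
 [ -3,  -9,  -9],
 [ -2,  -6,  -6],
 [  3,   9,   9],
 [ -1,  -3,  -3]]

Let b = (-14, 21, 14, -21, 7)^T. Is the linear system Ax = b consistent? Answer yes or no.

yes

Row reduce the augmented matrix [A | b].
R2 ← R2 + (3/2)·R1: [0, 0, 0, 0]
R3 ← R3 + R1: [0, 0, 0, 0]
R4 ← R4 − (3/2)·R1: [0, 0, 0, 0]
R5 ← R5 + (1/2)·R1: [0, 0, 0, 0]
The echelon form has 1 nonzero rows, and every pivot lies in the first 3 columns, so rank(A) = rank([A|b]) = 1.
The system is consistent.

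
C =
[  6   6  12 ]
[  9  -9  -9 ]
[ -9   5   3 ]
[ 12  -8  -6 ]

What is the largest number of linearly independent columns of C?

2

Row reduce to echelon form.
R2 ← R2 − (3/2)·R1: [0, -18, -27]
R3 ← R3 + (3/2)·R1: [0, 14, 21]
R4 ← R4 − (2)·R1: [0, -20, -30]
R3 ← R3 + (7/9)·R2: [0, 0, 0]
R4 ← R4 − (10/9)·R2: [0, 0, 0]
Echelon form has 2 nonzero rows, so rank(C) = 2.
The rank gives the maximum number of linearly independent columns: 2.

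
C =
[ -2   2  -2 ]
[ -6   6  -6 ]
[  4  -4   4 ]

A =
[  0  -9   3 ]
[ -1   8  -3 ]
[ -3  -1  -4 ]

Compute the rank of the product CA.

First compute CA:
[[  4,  36,  -4],
 [ 12, 108, -12],
 [ -8, -72,   8]]
Now row reduce the product.
R2 ← R2 − (3)·R1: [0, 0, 0]
R3 ← R3 + (2)·R1: [0, 0, 0]
1 nonzero row, so rank(CA) = 1.

1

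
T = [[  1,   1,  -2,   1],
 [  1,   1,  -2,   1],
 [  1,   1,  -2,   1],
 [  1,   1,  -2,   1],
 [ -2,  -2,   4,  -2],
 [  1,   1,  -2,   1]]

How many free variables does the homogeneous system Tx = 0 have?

3

Row reduce to echelon form.
R2 ← R2 − R1: [0, 0, 0, 0]
R3 ← R3 − R1: [0, 0, 0, 0]
R4 ← R4 − R1: [0, 0, 0, 0]
R5 ← R5 + (2)·R1: [0, 0, 0, 0]
R6 ← R6 − R1: [0, 0, 0, 0]
1 nonzero row, so rank(T) = 1.
T has 4 columns; by rank–nullity, nullity = 4 − 1 = 3.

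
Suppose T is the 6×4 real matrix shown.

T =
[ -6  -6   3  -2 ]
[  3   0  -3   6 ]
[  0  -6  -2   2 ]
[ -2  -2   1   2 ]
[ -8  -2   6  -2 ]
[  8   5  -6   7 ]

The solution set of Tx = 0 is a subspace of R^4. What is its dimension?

0

Row reduce to echelon form.
R2 ← R2 + (1/2)·R1: [0, -3, -3/2, 5]
R4 ← R4 − (1/3)·R1: [0, 0, 0, 8/3]
R5 ← R5 − (4/3)·R1: [0, 6, 2, 2/3]
R6 ← R6 + (4/3)·R1: [0, -3, -2, 13/3]
R3 ← R3 − (2)·R2: [0, 0, 1, -8]
R5 ← R5 + (2)·R2: [0, 0, -1, 32/3]
R6 ← R6 − R2: [0, 0, -1/2, -2/3]
R5 ← R5 + R3: [0, 0, 0, 8/3]
R6 ← R6 + (1/2)·R3: [0, 0, 0, -14/3]
R5 ← R5 − R4: [0, 0, 0, 0]
R6 ← R6 + (7/4)·R4: [0, 0, 0, 0]
4 nonzero rows, so rank(T) = 4.
T has 4 columns; by rank–nullity, nullity = 4 − 4 = 0.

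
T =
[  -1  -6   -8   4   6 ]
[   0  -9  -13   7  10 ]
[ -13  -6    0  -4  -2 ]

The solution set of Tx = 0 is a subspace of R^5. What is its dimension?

3

Row reduce to echelon form.
R3 ← R3 − (13)·R1: [0, 72, 104, -56, -80]
R3 ← R3 + (8)·R2: [0, 0, 0, 0, 0]
2 nonzero rows, so rank(T) = 2.
T has 5 columns; by rank–nullity, nullity = 5 − 2 = 3.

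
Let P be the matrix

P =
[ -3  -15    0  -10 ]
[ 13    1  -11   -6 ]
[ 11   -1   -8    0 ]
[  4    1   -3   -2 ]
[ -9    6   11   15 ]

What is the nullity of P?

Row reduce to echelon form.
R2 ← R2 + (13/3)·R1: [0, -64, -11, -148/3]
R3 ← R3 + (11/3)·R1: [0, -56, -8, -110/3]
R4 ← R4 + (4/3)·R1: [0, -19, -3, -46/3]
R5 ← R5 − (3)·R1: [0, 51, 11, 45]
R3 ← R3 − (7/8)·R2: [0, 0, 13/8, 13/2]
R4 ← R4 − (19/64)·R2: [0, 0, 17/64, -11/16]
R5 ← R5 + (51/64)·R2: [0, 0, 143/64, 91/16]
R4 ← R4 − (17/104)·R3: [0, 0, 0, -7/4]
R5 ← R5 − (11/8)·R3: [0, 0, 0, -13/4]
R5 ← R5 − (13/7)·R4: [0, 0, 0, 0]
4 nonzero rows, so rank(P) = 4.
P has 4 columns; by rank–nullity, nullity = 4 − 4 = 0.

0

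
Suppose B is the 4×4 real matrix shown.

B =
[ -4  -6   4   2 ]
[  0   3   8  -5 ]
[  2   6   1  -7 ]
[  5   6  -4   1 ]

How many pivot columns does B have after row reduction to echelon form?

3

Row reduce to echelon form.
R3 ← R3 + (1/2)·R1: [0, 3, 3, -6]
R4 ← R4 + (5/4)·R1: [0, -3/2, 1, 7/2]
R3 ← R3 − R2: [0, 0, -5, -1]
R4 ← R4 + (1/2)·R2: [0, 0, 5, 1]
R4 ← R4 + R3: [0, 0, 0, 0]
Echelon form has 3 nonzero rows, so rank(B) = 3.
Each nonzero row contributes one pivot column: 3 pivot columns.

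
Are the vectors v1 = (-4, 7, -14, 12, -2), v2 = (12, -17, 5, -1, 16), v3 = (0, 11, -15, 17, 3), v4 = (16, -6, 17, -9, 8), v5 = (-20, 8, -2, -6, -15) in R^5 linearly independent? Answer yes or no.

Form the matrix with these vectors as rows and row reduce.
R2 ← R2 + (3)·R1: [0, 4, -37, 35, 10]
R4 ← R4 + (4)·R1: [0, 22, -39, 39, 0]
R5 ← R5 − (5)·R1: [0, -27, 68, -66, -5]
R3 ← R3 − (11/4)·R2: [0, 0, 347/4, -317/4, -49/2]
R4 ← R4 − (11/2)·R2: [0, 0, 329/2, -307/2, -55]
R5 ← R5 + (27/4)·R2: [0, 0, -727/4, 681/4, 125/2]
R4 ← R4 − (658/347)·R3: [0, 0, 0, -1118/347, -2964/347]
R5 ← R5 + (727/347)·R3: [0, 0, 0, 1462/347, 3876/347]
R5 ← R5 + (17/13)·R4: [0, 0, 0, 0, 0]
4 nonzero rows, so the 5 vectors span a space of dimension 4.
Since 4 < 5, the vectors are linearly dependent.

no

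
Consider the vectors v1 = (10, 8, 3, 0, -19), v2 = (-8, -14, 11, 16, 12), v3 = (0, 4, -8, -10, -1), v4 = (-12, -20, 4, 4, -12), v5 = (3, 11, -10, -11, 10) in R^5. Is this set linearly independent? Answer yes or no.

no

Form the matrix with these vectors as rows and row reduce.
R2 ← R2 + (4/5)·R1: [0, -38/5, 67/5, 16, -16/5]
R4 ← R4 + (6/5)·R1: [0, -52/5, 38/5, 4, -174/5]
R5 ← R5 − (3/10)·R1: [0, 43/5, -109/10, -11, 157/10]
R3 ← R3 + (10/19)·R2: [0, 0, -18/19, -30/19, -51/19]
R4 ← R4 − (26/19)·R2: [0, 0, -204/19, -340/19, -578/19]
R5 ← R5 + (43/38)·R2: [0, 0, 81/19, 135/19, 459/38]
R4 ← R4 − (34/3)·R3: [0, 0, 0, 0, 0]
R5 ← R5 + (9/2)·R3: [0, 0, 0, 0, 0]
3 nonzero rows, so the 5 vectors span a space of dimension 3.
Since 3 < 5, the vectors are linearly dependent.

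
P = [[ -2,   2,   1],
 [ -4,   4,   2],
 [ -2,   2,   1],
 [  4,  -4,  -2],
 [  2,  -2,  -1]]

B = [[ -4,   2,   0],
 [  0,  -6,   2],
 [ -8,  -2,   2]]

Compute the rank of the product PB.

First compute PB:
[[  0, -18,   6],
 [  0, -36,  12],
 [  0, -18,   6],
 [  0,  36, -12],
 [  0,  18,  -6]]
Now row reduce the product.
R2 ← R2 − (2)·R1: [0, 0, 0]
R3 ← R3 − R1: [0, 0, 0]
R4 ← R4 + (2)·R1: [0, 0, 0]
R5 ← R5 + R1: [0, 0, 0]
1 nonzero row, so rank(PB) = 1.

1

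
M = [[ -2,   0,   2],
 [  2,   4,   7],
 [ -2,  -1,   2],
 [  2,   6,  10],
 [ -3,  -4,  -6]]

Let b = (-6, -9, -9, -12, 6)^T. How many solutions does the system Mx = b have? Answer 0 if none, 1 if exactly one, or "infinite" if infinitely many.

1

Row reduce the augmented matrix [M | b].
R2 ← R2 + R1: [0, 4, 9, -15]
R3 ← R3 − R1: [0, -1, 0, -3]
R4 ← R4 + R1: [0, 6, 12, -18]
R5 ← R5 − (3/2)·R1: [0, -4, -9, 15]
R3 ← R3 + (1/4)·R2: [0, 0, 9/4, -27/4]
R4 ← R4 − (3/2)·R2: [0, 0, -3/2, 9/2]
R5 ← R5 + R2: [0, 0, 0, 0]
R4 ← R4 + (2/3)·R3: [0, 0, 0, 0]
The echelon form has 3 nonzero rows, and every pivot lies in the first 3 columns, so rank(M) = rank([M|b]) = 3.
The system is consistent.
rank = 3 = number of unknowns, so the solution is unique.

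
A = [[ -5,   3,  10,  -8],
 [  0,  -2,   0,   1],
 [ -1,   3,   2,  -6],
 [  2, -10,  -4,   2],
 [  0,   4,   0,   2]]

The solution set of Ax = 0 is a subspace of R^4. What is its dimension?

1

Row reduce to echelon form.
R3 ← R3 − (1/5)·R1: [0, 12/5, 0, -22/5]
R4 ← R4 + (2/5)·R1: [0, -44/5, 0, -6/5]
R3 ← R3 + (6/5)·R2: [0, 0, 0, -16/5]
R4 ← R4 − (22/5)·R2: [0, 0, 0, -28/5]
R5 ← R5 + (2)·R2: [0, 0, 0, 4]
R4 ← R4 − (7/4)·R3: [0, 0, 0, 0]
R5 ← R5 + (5/4)·R3: [0, 0, 0, 0]
3 nonzero rows, so rank(A) = 3.
A has 4 columns; by rank–nullity, nullity = 4 − 3 = 1.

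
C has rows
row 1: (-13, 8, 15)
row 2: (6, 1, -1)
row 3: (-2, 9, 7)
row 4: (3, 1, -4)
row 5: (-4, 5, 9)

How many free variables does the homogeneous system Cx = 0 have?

Row reduce to echelon form.
R2 ← R2 + (6/13)·R1: [0, 61/13, 77/13]
R3 ← R3 − (2/13)·R1: [0, 101/13, 61/13]
R4 ← R4 + (3/13)·R1: [0, 37/13, -7/13]
R5 ← R5 − (4/13)·R1: [0, 33/13, 57/13]
R3 ← R3 − (101/61)·R2: [0, 0, -312/61]
R4 ← R4 − (37/61)·R2: [0, 0, -252/61]
R5 ← R5 − (33/61)·R2: [0, 0, 72/61]
R4 ← R4 − (21/26)·R3: [0, 0, 0]
R5 ← R5 + (3/13)·R3: [0, 0, 0]
3 nonzero rows, so rank(C) = 3.
C has 3 columns; by rank–nullity, nullity = 3 − 3 = 0.

0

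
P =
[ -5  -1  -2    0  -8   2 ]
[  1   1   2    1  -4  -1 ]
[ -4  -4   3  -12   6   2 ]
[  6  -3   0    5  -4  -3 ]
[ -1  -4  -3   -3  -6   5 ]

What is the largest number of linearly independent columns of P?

5

Row reduce to echelon form.
R2 ← R2 + (1/5)·R1: [0, 4/5, 8/5, 1, -28/5, -3/5]
R3 ← R3 − (4/5)·R1: [0, -16/5, 23/5, -12, 62/5, 2/5]
R4 ← R4 + (6/5)·R1: [0, -21/5, -12/5, 5, -68/5, -3/5]
R5 ← R5 − (1/5)·R1: [0, -19/5, -13/5, -3, -22/5, 23/5]
R3 ← R3 + (4)·R2: [0, 0, 11, -8, -10, -2]
R4 ← R4 + (21/4)·R2: [0, 0, 6, 41/4, -43, -15/4]
R5 ← R5 + (19/4)·R2: [0, 0, 5, 7/4, -31, 7/4]
R4 ← R4 − (6/11)·R3: [0, 0, 0, 643/44, -413/11, -117/44]
R5 ← R5 − (5/11)·R3: [0, 0, 0, 237/44, -291/11, 117/44]
R5 ← R5 − (237/643)·R4: [0, 0, 0, 0, -8112/643, 2340/643]
Echelon form has 5 nonzero rows, so rank(P) = 5.
The rank gives the maximum number of linearly independent columns: 5.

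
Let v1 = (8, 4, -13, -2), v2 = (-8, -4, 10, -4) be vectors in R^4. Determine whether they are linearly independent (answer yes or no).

Form the matrix with these vectors as rows and row reduce.
R2 ← R2 + R1: [0, 0, -3, -6]
2 nonzero rows, so the 2 vectors span a space of dimension 2.
Since 2 = 2, the vectors are linearly independent.

yes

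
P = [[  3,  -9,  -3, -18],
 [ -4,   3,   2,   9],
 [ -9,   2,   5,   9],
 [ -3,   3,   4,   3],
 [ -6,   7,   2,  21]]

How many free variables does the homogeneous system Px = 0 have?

1

Row reduce to echelon form.
R2 ← R2 + (4/3)·R1: [0, -9, -2, -15]
R3 ← R3 + (3)·R1: [0, -25, -4, -45]
R4 ← R4 + R1: [0, -6, 1, -15]
R5 ← R5 + (2)·R1: [0, -11, -4, -15]
R3 ← R3 − (25/9)·R2: [0, 0, 14/9, -10/3]
R4 ← R4 − (2/3)·R2: [0, 0, 7/3, -5]
R5 ← R5 − (11/9)·R2: [0, 0, -14/9, 10/3]
R4 ← R4 − (3/2)·R3: [0, 0, 0, 0]
R5 ← R5 + R3: [0, 0, 0, 0]
3 nonzero rows, so rank(P) = 3.
P has 4 columns; by rank–nullity, nullity = 4 − 3 = 1.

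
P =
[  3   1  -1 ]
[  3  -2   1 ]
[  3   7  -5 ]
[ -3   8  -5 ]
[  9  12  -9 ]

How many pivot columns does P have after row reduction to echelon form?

Row reduce to echelon form.
R2 ← R2 − R1: [0, -3, 2]
R3 ← R3 − R1: [0, 6, -4]
R4 ← R4 + R1: [0, 9, -6]
R5 ← R5 − (3)·R1: [0, 9, -6]
R3 ← R3 + (2)·R2: [0, 0, 0]
R4 ← R4 + (3)·R2: [0, 0, 0]
R5 ← R5 + (3)·R2: [0, 0, 0]
Echelon form has 2 nonzero rows, so rank(P) = 2.
Each nonzero row contributes one pivot column: 2 pivot columns.

2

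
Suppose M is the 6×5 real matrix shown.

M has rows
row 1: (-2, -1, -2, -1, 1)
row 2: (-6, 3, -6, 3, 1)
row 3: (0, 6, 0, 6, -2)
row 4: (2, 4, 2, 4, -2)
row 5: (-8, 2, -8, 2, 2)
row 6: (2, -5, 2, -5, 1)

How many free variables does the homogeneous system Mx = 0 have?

Row reduce to echelon form.
R2 ← R2 − (3)·R1: [0, 6, 0, 6, -2]
R4 ← R4 + R1: [0, 3, 0, 3, -1]
R5 ← R5 − (4)·R1: [0, 6, 0, 6, -2]
R6 ← R6 + R1: [0, -6, 0, -6, 2]
R3 ← R3 − R2: [0, 0, 0, 0, 0]
R4 ← R4 − (1/2)·R2: [0, 0, 0, 0, 0]
R5 ← R5 − R2: [0, 0, 0, 0, 0]
R6 ← R6 + R2: [0, 0, 0, 0, 0]
2 nonzero rows, so rank(M) = 2.
M has 5 columns; by rank–nullity, nullity = 5 − 2 = 3.

3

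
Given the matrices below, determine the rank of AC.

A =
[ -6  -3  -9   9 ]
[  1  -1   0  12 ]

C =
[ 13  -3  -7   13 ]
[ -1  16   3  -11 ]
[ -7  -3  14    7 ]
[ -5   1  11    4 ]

2

First compute AC:
[[-57,   6,   6, -72],
 [-46,  -7, 122,  72]]
Now row reduce the product.
R2 ← R2 − (46/57)·R1: [0, -225/19, 2226/19, 2472/19]
2 nonzero rows, so rank(AC) = 2.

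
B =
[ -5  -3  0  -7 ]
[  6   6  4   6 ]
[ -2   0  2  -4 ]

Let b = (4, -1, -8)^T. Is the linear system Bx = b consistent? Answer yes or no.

Row reduce the augmented matrix [B | b].
R2 ← R2 + (6/5)·R1: [0, 12/5, 4, -12/5, 19/5]
R3 ← R3 − (2/5)·R1: [0, 6/5, 2, -6/5, -48/5]
R3 ← R3 − (1/2)·R2: [0, 0, 0, 0, -23/2]
The echelon form has 3 nonzero rows; the last pivot sits in the augmented column, so rank(B) = 2 but rank([B|b]) = 3.
Since the ranks differ, the system is inconsistent.

no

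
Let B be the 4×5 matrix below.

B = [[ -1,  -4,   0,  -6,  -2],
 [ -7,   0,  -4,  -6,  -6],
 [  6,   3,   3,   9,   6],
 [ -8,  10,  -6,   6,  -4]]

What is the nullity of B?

Row reduce to echelon form.
R2 ← R2 − (7)·R1: [0, 28, -4, 36, 8]
R3 ← R3 + (6)·R1: [0, -21, 3, -27, -6]
R4 ← R4 − (8)·R1: [0, 42, -6, 54, 12]
R3 ← R3 + (3/4)·R2: [0, 0, 0, 0, 0]
R4 ← R4 − (3/2)·R2: [0, 0, 0, 0, 0]
2 nonzero rows, so rank(B) = 2.
B has 5 columns; by rank–nullity, nullity = 5 − 2 = 3.

3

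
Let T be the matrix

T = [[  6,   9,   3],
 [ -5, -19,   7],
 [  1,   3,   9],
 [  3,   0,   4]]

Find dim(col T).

Row reduce to echelon form.
R2 ← R2 + (5/6)·R1: [0, -23/2, 19/2]
R3 ← R3 − (1/6)·R1: [0, 3/2, 17/2]
R4 ← R4 − (1/2)·R1: [0, -9/2, 5/2]
R3 ← R3 + (3/23)·R2: [0, 0, 224/23]
R4 ← R4 − (9/23)·R2: [0, 0, -28/23]
R4 ← R4 + (1/8)·R3: [0, 0, 0]
Echelon form has 3 nonzero rows, so rank(T) = 3.
The column space has dimension equal to the rank: 3.

3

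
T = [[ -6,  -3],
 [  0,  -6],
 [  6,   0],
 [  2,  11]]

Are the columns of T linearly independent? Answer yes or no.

Row reduce T to echelon form.
R3 ← R3 + R1: [0, -3]
R4 ← R4 + (1/3)·R1: [0, 10]
R3 ← R3 − (1/2)·R2: [0, 0]
R4 ← R4 + (5/3)·R2: [0, 0]
2 pivots among 2 columns.
Every column is a pivot column, so the columns are linearly independent.

yes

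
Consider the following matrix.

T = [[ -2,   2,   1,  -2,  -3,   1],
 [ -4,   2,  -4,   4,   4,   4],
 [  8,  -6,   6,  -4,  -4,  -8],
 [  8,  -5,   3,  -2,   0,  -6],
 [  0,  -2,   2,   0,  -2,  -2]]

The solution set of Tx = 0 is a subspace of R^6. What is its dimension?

Row reduce to echelon form.
R2 ← R2 − (2)·R1: [0, -2, -6, 8, 10, 2]
R3 ← R3 + (4)·R1: [0, 2, 10, -12, -16, -4]
R4 ← R4 + (4)·R1: [0, 3, 7, -10, -12, -2]
R3 ← R3 + R2: [0, 0, 4, -4, -6, -2]
R4 ← R4 + (3/2)·R2: [0, 0, -2, 2, 3, 1]
R5 ← R5 − R2: [0, 0, 8, -8, -12, -4]
R4 ← R4 + (1/2)·R3: [0, 0, 0, 0, 0, 0]
R5 ← R5 − (2)·R3: [0, 0, 0, 0, 0, 0]
3 nonzero rows, so rank(T) = 3.
T has 6 columns; by rank–nullity, nullity = 6 − 3 = 3.

3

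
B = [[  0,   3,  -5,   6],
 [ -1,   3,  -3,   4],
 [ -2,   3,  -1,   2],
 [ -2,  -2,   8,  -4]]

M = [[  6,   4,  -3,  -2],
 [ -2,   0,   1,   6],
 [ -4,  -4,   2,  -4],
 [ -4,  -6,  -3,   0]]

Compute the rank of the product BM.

3

First compute BM:
[[-10, -16, -25,  38],
 [-16, -16, -12,  32],
 [-22, -16,   1,  26],
 [-24, -16,  32, -40]]
Now row reduce the product.
R2 ← R2 − (8/5)·R1: [0, 48/5, 28, -144/5]
R3 ← R3 − (11/5)·R1: [0, 96/5, 56, -288/5]
R4 ← R4 − (12/5)·R1: [0, 112/5, 92, -656/5]
R3 ← R3 − (2)·R2: [0, 0, 0, 0]
R4 ← R4 − (7/3)·R2: [0, 0, 80/3, -64]
Swap R3 ↔ R4
3 nonzero rows, so rank(BM) = 3.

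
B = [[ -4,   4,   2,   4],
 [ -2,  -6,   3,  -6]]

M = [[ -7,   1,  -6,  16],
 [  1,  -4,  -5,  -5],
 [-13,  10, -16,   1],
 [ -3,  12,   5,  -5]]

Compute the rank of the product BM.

2

First compute BM:
[[ -6,  48,  -8, -102],
 [-13, -20, -36,  31]]
Now row reduce the product.
R2 ← R2 − (13/6)·R1: [0, -124, -56/3, 252]
2 nonzero rows, so rank(BM) = 2.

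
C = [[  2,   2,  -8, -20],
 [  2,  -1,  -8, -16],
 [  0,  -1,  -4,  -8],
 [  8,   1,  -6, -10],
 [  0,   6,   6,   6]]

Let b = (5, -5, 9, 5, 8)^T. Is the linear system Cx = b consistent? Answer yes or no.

no

Row reduce the augmented matrix [C | b].
R2 ← R2 − R1: [0, -3, 0, 4, -10]
R4 ← R4 − (4)·R1: [0, -7, 26, 70, -15]
R3 ← R3 − (1/3)·R2: [0, 0, -4, -28/3, 37/3]
R4 ← R4 − (7/3)·R2: [0, 0, 26, 182/3, 25/3]
R5 ← R5 + (2)·R2: [0, 0, 6, 14, -12]
R4 ← R4 + (13/2)·R3: [0, 0, 0, 0, 177/2]
R5 ← R5 + (3/2)·R3: [0, 0, 0, 0, 13/2]
R5 ← R5 − (13/177)·R4: [0, 0, 0, 0, 0]
The echelon form has 4 nonzero rows; the last pivot sits in the augmented column, so rank(C) = 3 but rank([C|b]) = 4.
Since the ranks differ, the system is inconsistent.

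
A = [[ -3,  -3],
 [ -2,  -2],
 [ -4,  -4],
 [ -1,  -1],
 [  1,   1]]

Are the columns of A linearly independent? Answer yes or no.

Row reduce A to echelon form.
R2 ← R2 − (2/3)·R1: [0, 0]
R3 ← R3 − (4/3)·R1: [0, 0]
R4 ← R4 − (1/3)·R1: [0, 0]
R5 ← R5 + (1/3)·R1: [0, 0]
1 pivot among 2 columns.
Only 1 < 2 pivot columns, so the columns are linearly dependent.

no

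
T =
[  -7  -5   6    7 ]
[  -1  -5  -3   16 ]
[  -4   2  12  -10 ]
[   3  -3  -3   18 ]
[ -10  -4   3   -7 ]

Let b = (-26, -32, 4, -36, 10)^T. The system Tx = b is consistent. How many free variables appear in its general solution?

Row reduce the augmented matrix [T | b].
R2 ← R2 − (1/7)·R1: [0, -30/7, -27/7, 15, -198/7]
R3 ← R3 − (4/7)·R1: [0, 34/7, 60/7, -14, 132/7]
R4 ← R4 + (3/7)·R1: [0, -36/7, -3/7, 21, -330/7]
R5 ← R5 − (10/7)·R1: [0, 22/7, -39/7, -17, 330/7]
R3 ← R3 + (17/15)·R2: [0, 0, 21/5, 3, -66/5]
R4 ← R4 − (6/5)·R2: [0, 0, 21/5, 3, -66/5]
R5 ← R5 + (11/15)·R2: [0, 0, -42/5, -6, 132/5]
R4 ← R4 − R3: [0, 0, 0, 0, 0]
R5 ← R5 + (2)·R3: [0, 0, 0, 0, 0]
The echelon form has 3 nonzero rows, and every pivot lies in the first 4 columns, so rank(T) = rank([T|b]) = 3.
The system is consistent.
Free variables = (unknowns) − (rank) = 4 − 3 = 1.

1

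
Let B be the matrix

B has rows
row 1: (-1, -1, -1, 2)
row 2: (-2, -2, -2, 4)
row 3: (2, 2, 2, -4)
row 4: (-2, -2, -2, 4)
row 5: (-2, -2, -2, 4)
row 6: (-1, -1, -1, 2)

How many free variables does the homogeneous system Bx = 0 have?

3

Row reduce to echelon form.
R2 ← R2 − (2)·R1: [0, 0, 0, 0]
R3 ← R3 + (2)·R1: [0, 0, 0, 0]
R4 ← R4 − (2)·R1: [0, 0, 0, 0]
R5 ← R5 − (2)·R1: [0, 0, 0, 0]
R6 ← R6 − R1: [0, 0, 0, 0]
1 nonzero row, so rank(B) = 1.
B has 4 columns; by rank–nullity, nullity = 4 − 1 = 3.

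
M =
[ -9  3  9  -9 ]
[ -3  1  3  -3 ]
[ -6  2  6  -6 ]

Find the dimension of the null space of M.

3

Row reduce to echelon form.
R2 ← R2 − (1/3)·R1: [0, 0, 0, 0]
R3 ← R3 − (2/3)·R1: [0, 0, 0, 0]
1 nonzero row, so rank(M) = 1.
M has 4 columns; by rank–nullity, nullity = 4 − 1 = 3.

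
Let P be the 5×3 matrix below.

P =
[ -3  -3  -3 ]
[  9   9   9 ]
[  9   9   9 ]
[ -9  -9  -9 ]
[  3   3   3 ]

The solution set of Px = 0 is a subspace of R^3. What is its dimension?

Row reduce to echelon form.
R2 ← R2 + (3)·R1: [0, 0, 0]
R3 ← R3 + (3)·R1: [0, 0, 0]
R4 ← R4 − (3)·R1: [0, 0, 0]
R5 ← R5 + R1: [0, 0, 0]
1 nonzero row, so rank(P) = 1.
P has 3 columns; by rank–nullity, nullity = 3 − 1 = 2.

2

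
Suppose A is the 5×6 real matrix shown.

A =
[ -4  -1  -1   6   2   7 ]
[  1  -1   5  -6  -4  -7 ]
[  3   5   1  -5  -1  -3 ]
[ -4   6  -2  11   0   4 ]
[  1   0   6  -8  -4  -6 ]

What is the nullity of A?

1

Row reduce to echelon form.
R2 ← R2 + (1/4)·R1: [0, -5/4, 19/4, -9/2, -7/2, -21/4]
R3 ← R3 + (3/4)·R1: [0, 17/4, 1/4, -1/2, 1/2, 9/4]
R4 ← R4 − R1: [0, 7, -1, 5, -2, -3]
R5 ← R5 + (1/4)·R1: [0, -1/4, 23/4, -13/2, -7/2, -17/4]
R3 ← R3 + (17/5)·R2: [0, 0, 82/5, -79/5, -57/5, -78/5]
R4 ← R4 + (28/5)·R2: [0, 0, 128/5, -101/5, -108/5, -162/5]
R5 ← R5 − (1/5)·R2: [0, 0, 24/5, -28/5, -14/5, -16/5]
R4 ← R4 − (64/41)·R3: [0, 0, 0, 183/41, -156/41, -330/41]
R5 ← R5 − (12/41)·R3: [0, 0, 0, -40/41, 22/41, 56/41]
R5 ← R5 + (40/183)·R4: [0, 0, 0, 0, -18/61, -24/61]
5 nonzero rows, so rank(A) = 5.
A has 6 columns; by rank–nullity, nullity = 6 − 5 = 1.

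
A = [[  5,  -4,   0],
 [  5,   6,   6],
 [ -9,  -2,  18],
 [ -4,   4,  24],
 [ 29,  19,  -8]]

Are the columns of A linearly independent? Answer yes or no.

Row reduce A to echelon form.
R2 ← R2 − R1: [0, 10, 6]
R3 ← R3 + (9/5)·R1: [0, -46/5, 18]
R4 ← R4 + (4/5)·R1: [0, 4/5, 24]
R5 ← R5 − (29/5)·R1: [0, 211/5, -8]
R3 ← R3 + (23/25)·R2: [0, 0, 588/25]
R4 ← R4 − (2/25)·R2: [0, 0, 588/25]
R5 ← R5 − (211/50)·R2: [0, 0, -833/25]
R4 ← R4 − R3: [0, 0, 0]
R5 ← R5 + (17/12)·R3: [0, 0, 0]
3 pivots among 3 columns.
Every column is a pivot column, so the columns are linearly independent.

yes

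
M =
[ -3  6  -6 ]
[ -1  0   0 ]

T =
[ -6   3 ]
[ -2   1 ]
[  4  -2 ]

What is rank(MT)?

1

First compute MT:
[[-18,   9],
 [  6,  -3]]
Now row reduce the product.
R2 ← R2 + (1/3)·R1: [0, 0]
1 nonzero row, so rank(MT) = 1.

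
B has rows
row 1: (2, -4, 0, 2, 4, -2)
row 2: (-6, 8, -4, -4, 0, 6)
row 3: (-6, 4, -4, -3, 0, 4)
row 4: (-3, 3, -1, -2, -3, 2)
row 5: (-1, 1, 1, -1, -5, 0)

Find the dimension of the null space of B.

3

Row reduce to echelon form.
R2 ← R2 + (3)·R1: [0, -4, -4, 2, 12, 0]
R3 ← R3 + (3)·R1: [0, -8, -4, 3, 12, -2]
R4 ← R4 + (3/2)·R1: [0, -3, -1, 1, 3, -1]
R5 ← R5 + (1/2)·R1: [0, -1, 1, 0, -3, -1]
R3 ← R3 − (2)·R2: [0, 0, 4, -1, -12, -2]
R4 ← R4 − (3/4)·R2: [0, 0, 2, -1/2, -6, -1]
R5 ← R5 − (1/4)·R2: [0, 0, 2, -1/2, -6, -1]
R4 ← R4 − (1/2)·R3: [0, 0, 0, 0, 0, 0]
R5 ← R5 − (1/2)·R3: [0, 0, 0, 0, 0, 0]
3 nonzero rows, so rank(B) = 3.
B has 6 columns; by rank–nullity, nullity = 6 − 3 = 3.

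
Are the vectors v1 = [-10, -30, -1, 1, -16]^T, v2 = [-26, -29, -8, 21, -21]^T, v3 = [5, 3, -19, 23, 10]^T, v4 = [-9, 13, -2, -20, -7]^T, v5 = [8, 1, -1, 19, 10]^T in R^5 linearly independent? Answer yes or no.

Form the matrix with these vectors as rows and row reduce.
R2 ← R2 − (13/5)·R1: [0, 49, -27/5, 92/5, 103/5]
R3 ← R3 + (1/2)·R1: [0, -12, -39/2, 47/2, 2]
R4 ← R4 − (9/10)·R1: [0, 40, -11/10, -209/10, 37/5]
R5 ← R5 + (4/5)·R1: [0, -23, -9/5, 99/5, -14/5]
R3 ← R3 + (12/49)·R2: [0, 0, -10203/490, 13723/490, 1726/245]
R4 ← R4 − (40/49)·R2: [0, 0, 1621/490, -17601/490, -2307/245]
R5 ← R5 + (23/49)·R2: [0, 0, -1062/245, 6967/245, 1683/245]
R4 ← R4 + (1621/10203)·R3: [0, 0, 0, -321098/10203, -84655/10203]
R5 ← R5 − (708/3401)·R3: [0, 0, 0, 76885/3401, 18375/3401]
R5 ← R5 + (230655/321098)·R4: [0, 0, 0, 0, -178925/321098]
5 nonzero rows, so the 5 vectors span a space of dimension 5.
Since 5 = 5, the vectors are linearly independent.

yes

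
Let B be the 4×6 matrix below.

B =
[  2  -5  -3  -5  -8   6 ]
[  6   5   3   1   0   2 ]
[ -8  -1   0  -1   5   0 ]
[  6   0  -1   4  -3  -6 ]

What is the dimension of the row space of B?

Row reduce to echelon form.
R2 ← R2 − (3)·R1: [0, 20, 12, 16, 24, -16]
R3 ← R3 + (4)·R1: [0, -21, -12, -21, -27, 24]
R4 ← R4 − (3)·R1: [0, 15, 8, 19, 21, -24]
R3 ← R3 + (21/20)·R2: [0, 0, 3/5, -21/5, -9/5, 36/5]
R4 ← R4 − (3/4)·R2: [0, 0, -1, 7, 3, -12]
R4 ← R4 + (5/3)·R3: [0, 0, 0, 0, 0, 0]
Echelon form has 3 nonzero rows, so rank(B) = 3.
The row space has dimension equal to the rank: 3.

3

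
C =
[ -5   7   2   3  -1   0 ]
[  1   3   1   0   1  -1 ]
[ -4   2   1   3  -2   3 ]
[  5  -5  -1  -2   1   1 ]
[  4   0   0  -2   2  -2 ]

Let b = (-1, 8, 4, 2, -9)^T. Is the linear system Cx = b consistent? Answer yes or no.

Row reduce the augmented matrix [C | b].
R2 ← R2 + (1/5)·R1: [0, 22/5, 7/5, 3/5, 4/5, -1, 39/5]
R3 ← R3 − (4/5)·R1: [0, -18/5, -3/5, 3/5, -6/5, 3, 24/5]
R4 ← R4 + R1: [0, 2, 1, 1, 0, 1, 1]
R5 ← R5 + (4/5)·R1: [0, 28/5, 8/5, 2/5, 6/5, -2, -49/5]
R3 ← R3 + (9/11)·R2: [0, 0, 6/11, 12/11, -6/11, 24/11, 123/11]
R4 ← R4 − (5/11)·R2: [0, 0, 4/11, 8/11, -4/11, 16/11, -28/11]
R5 ← R5 − (14/11)·R2: [0, 0, -2/11, -4/11, 2/11, -8/11, -217/11]
R4 ← R4 − (2/3)·R3: [0, 0, 0, 0, 0, 0, -10]
R5 ← R5 + (1/3)·R3: [0, 0, 0, 0, 0, 0, -16]
R5 ← R5 − (8/5)·R4: [0, 0, 0, 0, 0, 0, 0]
The echelon form has 4 nonzero rows; the last pivot sits in the augmented column, so rank(C) = 3 but rank([C|b]) = 4.
Since the ranks differ, the system is inconsistent.

no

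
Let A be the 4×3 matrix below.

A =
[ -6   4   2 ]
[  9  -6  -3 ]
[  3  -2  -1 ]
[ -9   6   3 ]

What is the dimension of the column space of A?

1

Row reduce to echelon form.
R2 ← R2 + (3/2)·R1: [0, 0, 0]
R3 ← R3 + (1/2)·R1: [0, 0, 0]
R4 ← R4 − (3/2)·R1: [0, 0, 0]
Echelon form has 1 nonzero row, so rank(A) = 1.
The column space has dimension equal to the rank: 1.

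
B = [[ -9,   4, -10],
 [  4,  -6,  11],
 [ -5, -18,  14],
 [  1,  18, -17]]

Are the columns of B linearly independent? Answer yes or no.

Row reduce B to echelon form.
R2 ← R2 + (4/9)·R1: [0, -38/9, 59/9]
R3 ← R3 − (5/9)·R1: [0, -182/9, 176/9]
R4 ← R4 + (1/9)·R1: [0, 166/9, -163/9]
R3 ← R3 − (91/19)·R2: [0, 0, -225/19]
R4 ← R4 + (83/19)·R2: [0, 0, 200/19]
R4 ← R4 + (8/9)·R3: [0, 0, 0]
3 pivots among 3 columns.
Every column is a pivot column, so the columns are linearly independent.

yes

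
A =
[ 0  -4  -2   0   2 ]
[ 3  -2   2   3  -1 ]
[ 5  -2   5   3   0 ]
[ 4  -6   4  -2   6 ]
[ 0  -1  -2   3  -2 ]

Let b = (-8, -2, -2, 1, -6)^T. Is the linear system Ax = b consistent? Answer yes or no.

Row reduce the augmented matrix [A | b].
Swap R1 ↔ R2
R3 ← R3 − (5/3)·R1: [0, 4/3, 5/3, -2, 5/3, 4/3]
R4 ← R4 − (4/3)·R1: [0, -10/3, 4/3, -6, 22/3, 11/3]
R3 ← R3 + (1/3)·R2: [0, 0, 1, -2, 7/3, -4/3]
R4 ← R4 − (5/6)·R2: [0, 0, 3, -6, 17/3, 31/3]
R5 ← R5 − (1/4)·R2: [0, 0, -3/2, 3, -5/2, -4]
R4 ← R4 − (3)·R3: [0, 0, 0, 0, -4/3, 43/3]
R5 ← R5 + (3/2)·R3: [0, 0, 0, 0, 1, -6]
R5 ← R5 + (3/4)·R4: [0, 0, 0, 0, 0, 19/4]
The echelon form has 5 nonzero rows; the last pivot sits in the augmented column, so rank(A) = 4 but rank([A|b]) = 5.
Since the ranks differ, the system is inconsistent.

no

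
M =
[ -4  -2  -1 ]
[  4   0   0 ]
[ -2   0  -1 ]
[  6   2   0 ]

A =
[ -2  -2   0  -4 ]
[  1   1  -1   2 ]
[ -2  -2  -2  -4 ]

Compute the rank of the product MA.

First compute MA:
[[  8,   8,   4,  16],
 [ -8,  -8,   0, -16],
 [  6,   6,   2,  12],
 [-10, -10,  -2, -20]]
Now row reduce the product.
R2 ← R2 + R1: [0, 0, 4, 0]
R3 ← R3 − (3/4)·R1: [0, 0, -1, 0]
R4 ← R4 + (5/4)·R1: [0, 0, 3, 0]
R3 ← R3 + (1/4)·R2: [0, 0, 0, 0]
R4 ← R4 − (3/4)·R2: [0, 0, 0, 0]
2 nonzero rows, so rank(MA) = 2.

2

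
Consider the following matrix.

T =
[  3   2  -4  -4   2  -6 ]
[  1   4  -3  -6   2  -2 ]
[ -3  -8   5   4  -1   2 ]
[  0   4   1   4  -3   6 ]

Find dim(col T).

4

Row reduce to echelon form.
R2 ← R2 − (1/3)·R1: [0, 10/3, -5/3, -14/3, 4/3, 0]
R3 ← R3 + R1: [0, -6, 1, 0, 1, -4]
R3 ← R3 + (9/5)·R2: [0, 0, -2, -42/5, 17/5, -4]
R4 ← R4 − (6/5)·R2: [0, 0, 3, 48/5, -23/5, 6]
R4 ← R4 + (3/2)·R3: [0, 0, 0, -3, 1/2, 0]
Echelon form has 4 nonzero rows, so rank(T) = 4.
The column space has dimension equal to the rank: 4.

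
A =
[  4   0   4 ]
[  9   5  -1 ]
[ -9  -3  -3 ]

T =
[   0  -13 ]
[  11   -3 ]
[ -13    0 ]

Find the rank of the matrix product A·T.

2

First compute AT:
[[-52, -52],
 [ 68, -132],
 [  6, 126]]
Now row reduce the product.
R2 ← R2 + (17/13)·R1: [0, -200]
R3 ← R3 + (3/26)·R1: [0, 120]
R3 ← R3 + (3/5)·R2: [0, 0]
2 nonzero rows, so rank(AT) = 2.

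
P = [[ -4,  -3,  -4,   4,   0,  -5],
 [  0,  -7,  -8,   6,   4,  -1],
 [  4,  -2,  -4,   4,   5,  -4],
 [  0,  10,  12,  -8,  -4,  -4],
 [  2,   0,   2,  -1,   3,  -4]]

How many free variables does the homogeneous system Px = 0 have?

Row reduce to echelon form.
R3 ← R3 + R1: [0, -5, -8, 8, 5, -9]
R5 ← R5 + (1/2)·R1: [0, -3/2, 0, 1, 3, -13/2]
R3 ← R3 − (5/7)·R2: [0, 0, -16/7, 26/7, 15/7, -58/7]
R4 ← R4 + (10/7)·R2: [0, 0, 4/7, 4/7, 12/7, -38/7]
R5 ← R5 − (3/14)·R2: [0, 0, 12/7, -2/7, 15/7, -44/7]
R4 ← R4 + (1/4)·R3: [0, 0, 0, 3/2, 9/4, -15/2]
R5 ← R5 + (3/4)·R3: [0, 0, 0, 5/2, 15/4, -25/2]
R5 ← R5 − (5/3)·R4: [0, 0, 0, 0, 0, 0]
4 nonzero rows, so rank(P) = 4.
P has 6 columns; by rank–nullity, nullity = 6 − 4 = 2.

2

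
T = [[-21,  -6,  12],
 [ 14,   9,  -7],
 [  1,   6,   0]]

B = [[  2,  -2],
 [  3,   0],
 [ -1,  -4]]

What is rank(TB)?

2

First compute TB:
[[-72,  -6],
 [ 62,   0],
 [ 20,  -2]]
Now row reduce the product.
R2 ← R2 + (31/36)·R1: [0, -31/6]
R3 ← R3 + (5/18)·R1: [0, -11/3]
R3 ← R3 − (22/31)·R2: [0, 0]
2 nonzero rows, so rank(TB) = 2.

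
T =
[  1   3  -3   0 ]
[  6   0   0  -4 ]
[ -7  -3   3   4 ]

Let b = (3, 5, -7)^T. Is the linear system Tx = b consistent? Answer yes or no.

Row reduce the augmented matrix [T | b].
R2 ← R2 − (6)·R1: [0, -18, 18, -4, -13]
R3 ← R3 + (7)·R1: [0, 18, -18, 4, 14]
R3 ← R3 + R2: [0, 0, 0, 0, 1]
The echelon form has 3 nonzero rows; the last pivot sits in the augmented column, so rank(T) = 2 but rank([T|b]) = 3.
Since the ranks differ, the system is inconsistent.

no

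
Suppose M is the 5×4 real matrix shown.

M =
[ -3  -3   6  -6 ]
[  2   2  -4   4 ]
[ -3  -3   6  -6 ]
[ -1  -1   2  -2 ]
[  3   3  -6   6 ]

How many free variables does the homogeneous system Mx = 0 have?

Row reduce to echelon form.
R2 ← R2 + (2/3)·R1: [0, 0, 0, 0]
R3 ← R3 − R1: [0, 0, 0, 0]
R4 ← R4 − (1/3)·R1: [0, 0, 0, 0]
R5 ← R5 + R1: [0, 0, 0, 0]
1 nonzero row, so rank(M) = 1.
M has 4 columns; by rank–nullity, nullity = 4 − 1 = 3.

3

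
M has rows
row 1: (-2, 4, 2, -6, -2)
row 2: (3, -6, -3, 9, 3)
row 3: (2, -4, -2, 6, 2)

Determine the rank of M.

1

Row reduce to echelon form.
R2 ← R2 + (3/2)·R1: [0, 0, 0, 0, 0]
R3 ← R3 + R1: [0, 0, 0, 0, 0]
Echelon form has 1 nonzero row, so rank(M) = 1.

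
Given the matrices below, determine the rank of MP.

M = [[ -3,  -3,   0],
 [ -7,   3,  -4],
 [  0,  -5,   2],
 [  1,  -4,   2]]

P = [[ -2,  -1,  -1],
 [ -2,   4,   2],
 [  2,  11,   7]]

2

First compute MP:
[[ 12,  -9,  -3],
 [  0, -25, -15],
 [ 14,   2,   4],
 [ 10,   5,   5]]
Now row reduce the product.
R3 ← R3 − (7/6)·R1: [0, 25/2, 15/2]
R4 ← R4 − (5/6)·R1: [0, 25/2, 15/2]
R3 ← R3 + (1/2)·R2: [0, 0, 0]
R4 ← R4 + (1/2)·R2: [0, 0, 0]
2 nonzero rows, so rank(MP) = 2.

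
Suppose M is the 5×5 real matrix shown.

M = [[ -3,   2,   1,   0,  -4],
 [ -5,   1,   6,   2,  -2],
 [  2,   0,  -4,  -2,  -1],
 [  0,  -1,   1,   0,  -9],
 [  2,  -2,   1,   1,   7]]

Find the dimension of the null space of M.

Row reduce to echelon form.
R2 ← R2 − (5/3)·R1: [0, -7/3, 13/3, 2, 14/3]
R3 ← R3 + (2/3)·R1: [0, 4/3, -10/3, -2, -11/3]
R5 ← R5 + (2/3)·R1: [0, -2/3, 5/3, 1, 13/3]
R3 ← R3 + (4/7)·R2: [0, 0, -6/7, -6/7, -1]
R4 ← R4 − (3/7)·R2: [0, 0, -6/7, -6/7, -11]
R5 ← R5 − (2/7)·R2: [0, 0, 3/7, 3/7, 3]
R4 ← R4 − R3: [0, 0, 0, 0, -10]
R5 ← R5 + (1/2)·R3: [0, 0, 0, 0, 5/2]
R5 ← R5 + (1/4)·R4: [0, 0, 0, 0, 0]
4 nonzero rows, so rank(M) = 4.
M has 5 columns; by rank–nullity, nullity = 5 − 4 = 1.

1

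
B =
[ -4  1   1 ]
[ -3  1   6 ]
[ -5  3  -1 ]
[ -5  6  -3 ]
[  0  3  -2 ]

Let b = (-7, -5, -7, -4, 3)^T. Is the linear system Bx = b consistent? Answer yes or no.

yes

Row reduce the augmented matrix [B | b].
R2 ← R2 − (3/4)·R1: [0, 1/4, 21/4, 1/4]
R3 ← R3 − (5/4)·R1: [0, 7/4, -9/4, 7/4]
R4 ← R4 − (5/4)·R1: [0, 19/4, -17/4, 19/4]
R3 ← R3 − (7)·R2: [0, 0, -39, 0]
R4 ← R4 − (19)·R2: [0, 0, -104, 0]
R5 ← R5 − (12)·R2: [0, 0, -65, 0]
R4 ← R4 − (8/3)·R3: [0, 0, 0, 0]
R5 ← R5 − (5/3)·R3: [0, 0, 0, 0]
The echelon form has 3 nonzero rows, and every pivot lies in the first 3 columns, so rank(B) = rank([B|b]) = 3.
The system is consistent.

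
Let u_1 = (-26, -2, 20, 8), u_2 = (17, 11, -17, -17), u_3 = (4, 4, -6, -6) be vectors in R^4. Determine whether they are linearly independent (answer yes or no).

Form the matrix with these vectors as rows and row reduce.
R2 ← R2 + (17/26)·R1: [0, 126/13, -51/13, -153/13]
R3 ← R3 + (2/13)·R1: [0, 48/13, -38/13, -62/13]
R3 ← R3 − (8/21)·R2: [0, 0, -10/7, -2/7]
3 nonzero rows, so the 3 vectors span a space of dimension 3.
Since 3 = 3, the vectors are linearly independent.

yes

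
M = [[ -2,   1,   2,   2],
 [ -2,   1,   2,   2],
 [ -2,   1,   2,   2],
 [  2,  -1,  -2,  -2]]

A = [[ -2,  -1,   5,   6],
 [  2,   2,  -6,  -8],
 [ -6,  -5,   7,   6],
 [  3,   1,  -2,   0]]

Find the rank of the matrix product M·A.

1

First compute MA:
[[  0,  -4,  -6,  -8],
 [  0,  -4,  -6,  -8],
 [  0,  -4,  -6,  -8],
 [  0,   4,   6,   8]]
Now row reduce the product.
R2 ← R2 − R1: [0, 0, 0, 0]
R3 ← R3 − R1: [0, 0, 0, 0]
R4 ← R4 + R1: [0, 0, 0, 0]
1 nonzero row, so rank(MA) = 1.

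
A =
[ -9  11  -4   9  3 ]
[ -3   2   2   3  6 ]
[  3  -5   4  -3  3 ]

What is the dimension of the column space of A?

Row reduce to echelon form.
R2 ← R2 − (1/3)·R1: [0, -5/3, 10/3, 0, 5]
R3 ← R3 + (1/3)·R1: [0, -4/3, 8/3, 0, 4]
R3 ← R3 − (4/5)·R2: [0, 0, 0, 0, 0]
Echelon form has 2 nonzero rows, so rank(A) = 2.
The column space has dimension equal to the rank: 2.

2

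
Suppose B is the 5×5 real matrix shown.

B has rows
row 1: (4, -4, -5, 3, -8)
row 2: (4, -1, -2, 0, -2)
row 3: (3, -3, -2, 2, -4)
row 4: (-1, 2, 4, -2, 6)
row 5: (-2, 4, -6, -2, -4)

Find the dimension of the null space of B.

Row reduce to echelon form.
R2 ← R2 − R1: [0, 3, 3, -3, 6]
R3 ← R3 − (3/4)·R1: [0, 0, 7/4, -1/4, 2]
R4 ← R4 + (1/4)·R1: [0, 1, 11/4, -5/4, 4]
R5 ← R5 + (1/2)·R1: [0, 2, -17/2, -1/2, -8]
R4 ← R4 − (1/3)·R2: [0, 0, 7/4, -1/4, 2]
R5 ← R5 − (2/3)·R2: [0, 0, -21/2, 3/2, -12]
R4 ← R4 − R3: [0, 0, 0, 0, 0]
R5 ← R5 + (6)·R3: [0, 0, 0, 0, 0]
3 nonzero rows, so rank(B) = 3.
B has 5 columns; by rank–nullity, nullity = 5 − 3 = 2.

2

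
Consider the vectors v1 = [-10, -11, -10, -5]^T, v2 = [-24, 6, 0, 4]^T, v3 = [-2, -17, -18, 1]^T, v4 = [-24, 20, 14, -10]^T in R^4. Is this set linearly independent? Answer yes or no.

yes

Form the matrix with these vectors as rows and row reduce.
R2 ← R2 − (12/5)·R1: [0, 162/5, 24, 16]
R3 ← R3 − (1/5)·R1: [0, -74/5, -16, 2]
R4 ← R4 − (12/5)·R1: [0, 232/5, 38, 2]
R3 ← R3 + (37/81)·R2: [0, 0, -136/27, 754/81]
R4 ← R4 − (116/81)·R2: [0, 0, 98/27, -1694/81]
R4 ← R4 + (49/68)·R3: [0, 0, 0, -483/34]
4 nonzero rows, so the 4 vectors span a space of dimension 4.
Since 4 = 4, the vectors are linearly independent.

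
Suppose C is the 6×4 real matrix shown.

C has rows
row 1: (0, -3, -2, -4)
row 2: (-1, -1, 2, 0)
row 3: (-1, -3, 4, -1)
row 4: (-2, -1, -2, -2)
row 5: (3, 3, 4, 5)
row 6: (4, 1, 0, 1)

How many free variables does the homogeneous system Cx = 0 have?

Row reduce to echelon form.
Swap R1 ↔ R2
R3 ← R3 − R1: [0, -2, 2, -1]
R4 ← R4 − (2)·R1: [0, 1, -6, -2]
R5 ← R5 + (3)·R1: [0, 0, 10, 5]
R6 ← R6 + (4)·R1: [0, -3, 8, 1]
R3 ← R3 − (2/3)·R2: [0, 0, 10/3, 5/3]
R4 ← R4 + (1/3)·R2: [0, 0, -20/3, -10/3]
R6 ← R6 − R2: [0, 0, 10, 5]
R4 ← R4 + (2)·R3: [0, 0, 0, 0]
R5 ← R5 − (3)·R3: [0, 0, 0, 0]
R6 ← R6 − (3)·R3: [0, 0, 0, 0]
3 nonzero rows, so rank(C) = 3.
C has 4 columns; by rank–nullity, nullity = 4 − 3 = 1.

1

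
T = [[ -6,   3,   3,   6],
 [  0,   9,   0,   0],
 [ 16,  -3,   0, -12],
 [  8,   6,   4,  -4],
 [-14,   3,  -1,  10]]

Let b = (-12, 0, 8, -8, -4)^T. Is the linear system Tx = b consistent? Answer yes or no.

Row reduce the augmented matrix [T | b].
R3 ← R3 + (8/3)·R1: [0, 5, 8, 4, -24]
R4 ← R4 + (4/3)·R1: [0, 10, 8, 4, -24]
R5 ← R5 − (7/3)·R1: [0, -4, -8, -4, 24]
R3 ← R3 − (5/9)·R2: [0, 0, 8, 4, -24]
R4 ← R4 − (10/9)·R2: [0, 0, 8, 4, -24]
R5 ← R5 + (4/9)·R2: [0, 0, -8, -4, 24]
R4 ← R4 − R3: [0, 0, 0, 0, 0]
R5 ← R5 + R3: [0, 0, 0, 0, 0]
The echelon form has 3 nonzero rows, and every pivot lies in the first 4 columns, so rank(T) = rank([T|b]) = 3.
The system is consistent.

yes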